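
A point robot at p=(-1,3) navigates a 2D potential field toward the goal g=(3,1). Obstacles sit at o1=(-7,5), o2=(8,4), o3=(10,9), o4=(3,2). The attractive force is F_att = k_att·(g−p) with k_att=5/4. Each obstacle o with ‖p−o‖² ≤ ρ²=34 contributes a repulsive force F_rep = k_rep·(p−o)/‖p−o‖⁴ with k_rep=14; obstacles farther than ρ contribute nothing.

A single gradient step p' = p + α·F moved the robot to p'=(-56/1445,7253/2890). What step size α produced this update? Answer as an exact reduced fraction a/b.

F_att = 5/4·(g−p) = 5/4·(4,-2) = (5.0000,-2.5000)
o1: d²=40 > ρ²=34 → inactive
o2: d²=82 > ρ²=34 → inactive
o3: d²=157 > ρ²=34 → inactive
o4: d²=17 ≤ ρ²=34; F_rep = 14·(-4,1)/17² = (-0.1938,0.0484)
F = F_att + ΣF_rep = (4.8062,-2.4516)
Δp = p'−p = (0.9612,-0.4903); α = Δx/Fx = (1389/1445) / (1389/289) = 1/5
check: Δy/Fy = (-1417/2890) / (-1417/578) = 1/5 ✓

α = 1/5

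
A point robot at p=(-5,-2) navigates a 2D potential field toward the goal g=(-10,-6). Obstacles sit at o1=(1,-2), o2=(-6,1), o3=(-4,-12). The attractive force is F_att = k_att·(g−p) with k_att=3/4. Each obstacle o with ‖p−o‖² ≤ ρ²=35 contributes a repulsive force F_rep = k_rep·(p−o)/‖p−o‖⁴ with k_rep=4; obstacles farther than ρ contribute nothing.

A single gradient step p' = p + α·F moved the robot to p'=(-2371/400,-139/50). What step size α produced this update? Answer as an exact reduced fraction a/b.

α = 1/4

F_att = 3/4·(g−p) = 3/4·(-5,-4) = (-3.7500,-3.0000)
o1: d²=36 > ρ²=35 → inactive
o2: d²=10 ≤ ρ²=35; F_rep = 4·(1,-3)/10² = (0.0400,-0.1200)
o3: d²=101 > ρ²=35 → inactive
F = F_att + ΣF_rep = (-3.7100,-3.1200)
Δp = p'−p = (-0.9275,-0.7800); α = Δx/Fx = (-371/400) / (-371/100) = 1/4
check: Δy/Fy = (-39/50) / (-78/25) = 1/4 ✓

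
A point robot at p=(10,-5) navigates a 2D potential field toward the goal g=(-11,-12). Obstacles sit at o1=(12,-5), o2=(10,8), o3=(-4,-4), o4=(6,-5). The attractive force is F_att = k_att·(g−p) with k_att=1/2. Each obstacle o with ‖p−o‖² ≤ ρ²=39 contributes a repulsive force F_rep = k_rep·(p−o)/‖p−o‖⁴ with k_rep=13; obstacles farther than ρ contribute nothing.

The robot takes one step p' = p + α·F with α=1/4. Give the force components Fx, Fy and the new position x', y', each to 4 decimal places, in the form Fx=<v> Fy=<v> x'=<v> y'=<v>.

Fx=-11.9219 Fy=-3.5000 x'=7.0195 y'=-5.8750

F_att = 1/2·(g−p) = 1/2·(-21,-7) = (-10.5000,-3.5000)
o1: d²=4 ≤ ρ²=39; F_rep = 13·(-2,0)/4² = (-1.6250,0.0000)
o2: d²=169 > ρ²=39 → inactive
o3: d²=197 > ρ²=39 → inactive
o4: d²=16 ≤ ρ²=39; F_rep = 13·(4,0)/16² = (0.2031,0.0000)
F = F_att + ΣF_rep = (-11.9219,-3.5000)
p' = p + 1/4·F = (7.0195,-5.8750)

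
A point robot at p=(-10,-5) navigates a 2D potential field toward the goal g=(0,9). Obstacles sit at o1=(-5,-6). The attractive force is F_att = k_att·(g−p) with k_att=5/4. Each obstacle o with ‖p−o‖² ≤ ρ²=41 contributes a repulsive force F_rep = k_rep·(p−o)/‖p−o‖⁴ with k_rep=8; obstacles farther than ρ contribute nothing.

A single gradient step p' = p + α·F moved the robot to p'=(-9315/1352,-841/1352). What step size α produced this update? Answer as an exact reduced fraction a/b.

F_att = 5/4·(g−p) = 5/4·(10,14) = (12.5000,17.5000)
o1: d²=26 ≤ ρ²=41; F_rep = 8·(-5,1)/26² = (-0.0592,0.0118)
F = F_att + ΣF_rep = (12.4408,17.5118)
Δp = p'−p = (3.1102,4.3780); α = Δx/Fx = (4205/1352) / (4205/338) = 1/4
check: Δy/Fy = (5919/1352) / (5919/338) = 1/4 ✓

α = 1/4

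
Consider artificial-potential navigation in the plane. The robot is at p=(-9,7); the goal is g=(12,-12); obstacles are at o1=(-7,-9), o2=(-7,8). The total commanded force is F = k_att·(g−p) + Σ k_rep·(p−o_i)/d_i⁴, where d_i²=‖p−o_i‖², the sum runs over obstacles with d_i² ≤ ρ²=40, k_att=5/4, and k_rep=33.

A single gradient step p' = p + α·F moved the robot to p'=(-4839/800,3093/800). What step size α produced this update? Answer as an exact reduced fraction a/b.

α = 1/8

F_att = 5/4·(g−p) = 5/4·(21,-19) = (26.2500,-23.7500)
o1: d²=260 > ρ²=40 → inactive
o2: d²=5 ≤ ρ²=40; F_rep = 33·(-2,-1)/5² = (-2.6400,-1.3200)
F = F_att + ΣF_rep = (23.6100,-25.0700)
Δp = p'−p = (2.9512,-3.1338); α = Δx/Fx = (2361/800) / (2361/100) = 1/8
check: Δy/Fy = (-2507/800) / (-2507/100) = 1/8 ✓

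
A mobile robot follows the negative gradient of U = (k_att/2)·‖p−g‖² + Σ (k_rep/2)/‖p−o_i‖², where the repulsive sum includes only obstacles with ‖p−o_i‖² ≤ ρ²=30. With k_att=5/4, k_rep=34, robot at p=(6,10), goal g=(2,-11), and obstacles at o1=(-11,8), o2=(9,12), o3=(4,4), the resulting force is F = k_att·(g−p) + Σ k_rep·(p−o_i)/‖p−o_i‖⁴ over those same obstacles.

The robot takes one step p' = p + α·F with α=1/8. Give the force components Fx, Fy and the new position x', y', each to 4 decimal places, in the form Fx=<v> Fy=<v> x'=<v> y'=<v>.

F_att = 5/4·(g−p) = 5/4·(-4,-21) = (-5.0000,-26.2500)
o1: d²=293 > ρ²=30 → inactive
o2: d²=13 ≤ ρ²=30; F_rep = 34·(-3,-2)/13² = (-0.6036,-0.4024)
o3: d²=40 > ρ²=30 → inactive
F = F_att + ΣF_rep = (-5.6036,-26.6524)
p' = p + 1/8·F = (5.2996,6.6685)

Fx=-5.6036 Fy=-26.6524 x'=5.2996 y'=6.6685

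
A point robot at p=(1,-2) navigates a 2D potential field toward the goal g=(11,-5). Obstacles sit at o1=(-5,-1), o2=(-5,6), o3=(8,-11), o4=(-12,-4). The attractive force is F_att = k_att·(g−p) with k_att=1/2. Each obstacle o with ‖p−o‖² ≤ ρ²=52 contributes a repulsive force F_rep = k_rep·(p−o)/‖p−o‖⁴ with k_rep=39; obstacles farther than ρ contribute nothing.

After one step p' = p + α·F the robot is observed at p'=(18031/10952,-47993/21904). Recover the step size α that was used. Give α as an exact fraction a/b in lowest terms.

F_att = 1/2·(g−p) = 1/2·(10,-3) = (5.0000,-1.5000)
o1: d²=37 ≤ ρ²=52; F_rep = 39·(6,-1)/37² = (0.1709,-0.0285)
o2: d²=100 > ρ²=52 → inactive
o3: d²=130 > ρ²=52 → inactive
o4: d²=173 > ρ²=52 → inactive
F = F_att + ΣF_rep = (5.1709,-1.5285)
Δp = p'−p = (0.6464,-0.1911); α = Δx/Fx = (7079/10952) / (7079/1369) = 1/8
check: Δy/Fy = (-4185/21904) / (-4185/2738) = 1/8 ✓

α = 1/8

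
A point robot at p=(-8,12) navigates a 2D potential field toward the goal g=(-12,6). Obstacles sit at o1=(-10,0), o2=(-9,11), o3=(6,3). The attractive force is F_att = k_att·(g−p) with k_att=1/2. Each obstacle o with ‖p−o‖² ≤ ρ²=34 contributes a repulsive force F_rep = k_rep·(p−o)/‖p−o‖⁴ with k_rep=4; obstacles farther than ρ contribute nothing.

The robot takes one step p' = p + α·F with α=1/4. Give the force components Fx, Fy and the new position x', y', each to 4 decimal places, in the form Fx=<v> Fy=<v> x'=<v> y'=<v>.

Fx=-1.0000 Fy=-2.0000 x'=-8.2500 y'=11.5000

F_att = 1/2·(g−p) = 1/2·(-4,-6) = (-2.0000,-3.0000)
o1: d²=148 > ρ²=34 → inactive
o2: d²=2 ≤ ρ²=34; F_rep = 4·(1,1)/2² = (1.0000,1.0000)
o3: d²=277 > ρ²=34 → inactive
F = F_att + ΣF_rep = (-1.0000,-2.0000)
p' = p + 1/4·F = (-8.2500,11.5000)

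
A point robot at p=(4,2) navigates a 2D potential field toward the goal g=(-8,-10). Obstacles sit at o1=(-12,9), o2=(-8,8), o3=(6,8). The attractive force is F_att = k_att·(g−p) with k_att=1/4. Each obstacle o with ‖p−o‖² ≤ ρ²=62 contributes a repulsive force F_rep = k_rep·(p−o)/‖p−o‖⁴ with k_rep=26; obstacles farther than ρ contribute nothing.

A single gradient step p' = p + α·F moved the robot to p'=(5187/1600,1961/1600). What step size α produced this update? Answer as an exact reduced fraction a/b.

F_att = 1/4·(g−p) = 1/4·(-12,-12) = (-3.0000,-3.0000)
o1: d²=305 > ρ²=62 → inactive
o2: d²=180 > ρ²=62 → inactive
o3: d²=40 ≤ ρ²=62; F_rep = 26·(-2,-6)/40² = (-0.0325,-0.0975)
F = F_att + ΣF_rep = (-3.0325,-3.0975)
Δp = p'−p = (-0.7581,-0.7744); α = Δx/Fx = (-1213/1600) / (-1213/400) = 1/4
check: Δy/Fy = (-1239/1600) / (-1239/400) = 1/4 ✓

α = 1/4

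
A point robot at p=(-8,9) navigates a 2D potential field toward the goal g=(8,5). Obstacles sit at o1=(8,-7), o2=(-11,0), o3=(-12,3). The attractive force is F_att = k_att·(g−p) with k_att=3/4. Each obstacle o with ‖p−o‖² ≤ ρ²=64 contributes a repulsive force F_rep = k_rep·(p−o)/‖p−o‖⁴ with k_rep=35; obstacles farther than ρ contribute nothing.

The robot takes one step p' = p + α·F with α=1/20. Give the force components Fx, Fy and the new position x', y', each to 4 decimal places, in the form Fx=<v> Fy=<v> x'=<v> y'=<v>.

Fx=12.0518 Fy=-2.9223 x'=-7.3974 y'=8.8539

F_att = 3/4·(g−p) = 3/4·(16,-4) = (12.0000,-3.0000)
o1: d²=512 > ρ²=64 → inactive
o2: d²=90 > ρ²=64 → inactive
o3: d²=52 ≤ ρ²=64; F_rep = 35·(4,6)/52² = (0.0518,0.0777)
F = F_att + ΣF_rep = (12.0518,-2.9223)
p' = p + 1/20·F = (-7.3974,8.8539)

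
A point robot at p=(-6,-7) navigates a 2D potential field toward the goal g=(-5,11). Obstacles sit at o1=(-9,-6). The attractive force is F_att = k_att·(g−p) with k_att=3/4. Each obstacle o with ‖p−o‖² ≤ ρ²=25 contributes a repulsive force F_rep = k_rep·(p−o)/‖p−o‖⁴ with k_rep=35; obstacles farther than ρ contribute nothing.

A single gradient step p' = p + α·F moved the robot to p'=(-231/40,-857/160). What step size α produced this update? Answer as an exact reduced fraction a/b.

α = 1/8

F_att = 3/4·(g−p) = 3/4·(1,18) = (0.7500,13.5000)
o1: d²=10 ≤ ρ²=25; F_rep = 35·(3,-1)/10² = (1.0500,-0.3500)
F = F_att + ΣF_rep = (1.8000,13.1500)
Δp = p'−p = (0.2250,1.6438); α = Δx/Fx = (9/40) / (9/5) = 1/8
check: Δy/Fy = (263/160) / (263/20) = 1/8 ✓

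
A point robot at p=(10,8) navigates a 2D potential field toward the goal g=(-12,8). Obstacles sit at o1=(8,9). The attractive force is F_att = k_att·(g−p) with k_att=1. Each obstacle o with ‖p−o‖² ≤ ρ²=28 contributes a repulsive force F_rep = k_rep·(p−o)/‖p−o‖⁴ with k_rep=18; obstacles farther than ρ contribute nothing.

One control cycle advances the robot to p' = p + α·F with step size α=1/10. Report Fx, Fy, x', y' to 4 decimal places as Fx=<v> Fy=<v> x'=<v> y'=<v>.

F_att = 1·(g−p) = 1·(-22,0) = (-22.0000,0.0000)
o1: d²=5 ≤ ρ²=28; F_rep = 18·(2,-1)/5² = (1.4400,-0.7200)
F = F_att + ΣF_rep = (-20.5600,-0.7200)
p' = p + 1/10·F = (7.9440,7.9280)

Fx=-20.5600 Fy=-0.7200 x'=7.9440 y'=7.9280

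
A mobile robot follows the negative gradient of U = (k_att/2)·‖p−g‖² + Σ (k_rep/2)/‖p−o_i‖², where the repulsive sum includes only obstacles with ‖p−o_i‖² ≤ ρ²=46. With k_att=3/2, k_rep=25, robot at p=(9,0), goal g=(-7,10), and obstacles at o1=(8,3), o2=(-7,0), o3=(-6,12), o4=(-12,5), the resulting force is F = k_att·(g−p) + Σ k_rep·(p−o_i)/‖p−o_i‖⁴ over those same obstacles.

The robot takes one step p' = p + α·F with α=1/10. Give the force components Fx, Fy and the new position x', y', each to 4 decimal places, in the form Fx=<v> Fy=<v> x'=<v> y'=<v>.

F_att = 3/2·(g−p) = 3/2·(-16,10) = (-24.0000,15.0000)
o1: d²=10 ≤ ρ²=46; F_rep = 25·(1,-3)/10² = (0.2500,-0.7500)
o2: d²=256 > ρ²=46 → inactive
o3: d²=369 > ρ²=46 → inactive
o4: d²=466 > ρ²=46 → inactive
F = F_att + ΣF_rep = (-23.7500,14.2500)
p' = p + 1/10·F = (6.6250,1.4250)

Fx=-23.7500 Fy=14.2500 x'=6.6250 y'=1.4250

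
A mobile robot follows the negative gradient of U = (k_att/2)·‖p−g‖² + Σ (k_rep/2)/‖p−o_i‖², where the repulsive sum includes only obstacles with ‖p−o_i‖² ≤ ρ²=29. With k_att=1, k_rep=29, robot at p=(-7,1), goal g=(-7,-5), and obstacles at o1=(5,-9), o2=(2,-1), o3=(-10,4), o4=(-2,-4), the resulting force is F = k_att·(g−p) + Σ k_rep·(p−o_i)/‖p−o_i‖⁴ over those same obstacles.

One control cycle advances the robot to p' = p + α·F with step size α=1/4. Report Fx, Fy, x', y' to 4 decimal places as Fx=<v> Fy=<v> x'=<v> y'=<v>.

Fx=0.2685 Fy=-6.2685 x'=-6.9329 y'=-0.5671

F_att = 1·(g−p) = 1·(0,-6) = (0.0000,-6.0000)
o1: d²=244 > ρ²=29 → inactive
o2: d²=85 > ρ²=29 → inactive
o3: d²=18 ≤ ρ²=29; F_rep = 29·(3,-3)/18² = (0.2685,-0.2685)
o4: d²=50 > ρ²=29 → inactive
F = F_att + ΣF_rep = (0.2685,-6.2685)
p' = p + 1/4·F = (-6.9329,-0.5671)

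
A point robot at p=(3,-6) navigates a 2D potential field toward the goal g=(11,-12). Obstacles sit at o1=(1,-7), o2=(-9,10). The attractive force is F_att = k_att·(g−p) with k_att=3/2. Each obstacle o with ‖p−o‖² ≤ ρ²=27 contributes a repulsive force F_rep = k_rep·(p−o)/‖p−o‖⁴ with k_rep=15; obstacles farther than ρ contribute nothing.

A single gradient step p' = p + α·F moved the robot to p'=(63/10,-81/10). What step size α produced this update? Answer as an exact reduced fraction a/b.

α = 1/4

F_att = 3/2·(g−p) = 3/2·(8,-6) = (12.0000,-9.0000)
o1: d²=5 ≤ ρ²=27; F_rep = 15·(2,1)/5² = (1.2000,0.6000)
o2: d²=400 > ρ²=27 → inactive
F = F_att + ΣF_rep = (13.2000,-8.4000)
Δp = p'−p = (3.3000,-2.1000); α = Δx/Fx = (33/10) / (66/5) = 1/4
check: Δy/Fy = (-21/10) / (-42/5) = 1/4 ✓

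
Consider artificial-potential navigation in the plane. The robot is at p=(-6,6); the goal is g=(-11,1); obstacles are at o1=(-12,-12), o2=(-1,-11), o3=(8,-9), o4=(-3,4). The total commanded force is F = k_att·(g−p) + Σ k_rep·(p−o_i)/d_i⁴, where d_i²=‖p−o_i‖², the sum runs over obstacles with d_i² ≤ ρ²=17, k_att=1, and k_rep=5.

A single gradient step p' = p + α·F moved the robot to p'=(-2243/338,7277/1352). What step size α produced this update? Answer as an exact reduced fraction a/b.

α = 1/8

F_att = 1·(g−p) = 1·(-5,-5) = (-5.0000,-5.0000)
o1: d²=360 > ρ²=17 → inactive
o2: d²=314 > ρ²=17 → inactive
o3: d²=421 > ρ²=17 → inactive
o4: d²=13 ≤ ρ²=17; F_rep = 5·(-3,2)/13² = (-0.0888,0.0592)
F = F_att + ΣF_rep = (-5.0888,-4.9408)
Δp = p'−p = (-0.6361,-0.6176); α = Δx/Fx = (-215/338) / (-860/169) = 1/8
check: Δy/Fy = (-835/1352) / (-835/169) = 1/8 ✓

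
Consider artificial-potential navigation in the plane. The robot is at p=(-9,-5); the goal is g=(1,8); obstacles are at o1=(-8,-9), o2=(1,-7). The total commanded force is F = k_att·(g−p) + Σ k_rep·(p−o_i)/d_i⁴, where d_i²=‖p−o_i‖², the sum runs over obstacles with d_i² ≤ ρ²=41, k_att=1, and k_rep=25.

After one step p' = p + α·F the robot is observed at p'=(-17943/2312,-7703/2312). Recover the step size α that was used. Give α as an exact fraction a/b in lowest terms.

F_att = 1·(g−p) = 1·(10,13) = (10.0000,13.0000)
o1: d²=17 ≤ ρ²=41; F_rep = 25·(-1,4)/17² = (-0.0865,0.3460)
o2: d²=104 > ρ²=41 → inactive
F = F_att + ΣF_rep = (9.9135,13.3460)
Δp = p'−p = (1.2392,1.6683); α = Δx/Fx = (2865/2312) / (2865/289) = 1/8
check: Δy/Fy = (3857/2312) / (3857/289) = 1/8 ✓

α = 1/8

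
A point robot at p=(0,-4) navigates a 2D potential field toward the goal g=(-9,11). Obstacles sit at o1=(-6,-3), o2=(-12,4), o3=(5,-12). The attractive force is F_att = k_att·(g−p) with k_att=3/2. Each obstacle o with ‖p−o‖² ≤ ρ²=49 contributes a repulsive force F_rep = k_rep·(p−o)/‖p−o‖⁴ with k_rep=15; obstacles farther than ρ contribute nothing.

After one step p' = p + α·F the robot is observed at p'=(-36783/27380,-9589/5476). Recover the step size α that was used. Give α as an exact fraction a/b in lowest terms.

α = 1/10

F_att = 3/2·(g−p) = 3/2·(-9,15) = (-13.5000,22.5000)
o1: d²=37 ≤ ρ²=49; F_rep = 15·(6,-1)/37² = (0.0657,-0.0110)
o2: d²=208 > ρ²=49 → inactive
o3: d²=89 > ρ²=49 → inactive
F = F_att + ΣF_rep = (-13.4343,22.4890)
Δp = p'−p = (-1.3434,2.2489); α = Δx/Fx = (-36783/27380) / (-36783/2738) = 1/10
check: Δy/Fy = (12315/5476) / (61575/2738) = 1/10 ✓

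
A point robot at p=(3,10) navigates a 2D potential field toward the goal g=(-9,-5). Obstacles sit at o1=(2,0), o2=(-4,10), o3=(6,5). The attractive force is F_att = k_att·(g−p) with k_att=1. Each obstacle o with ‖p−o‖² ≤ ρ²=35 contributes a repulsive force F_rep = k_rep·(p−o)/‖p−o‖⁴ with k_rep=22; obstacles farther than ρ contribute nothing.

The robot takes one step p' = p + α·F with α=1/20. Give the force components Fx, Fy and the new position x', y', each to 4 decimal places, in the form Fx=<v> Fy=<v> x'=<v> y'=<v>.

Fx=-12.0571 Fy=-14.9048 x'=2.3971 y'=9.2548

F_att = 1·(g−p) = 1·(-12,-15) = (-12.0000,-15.0000)
o1: d²=101 > ρ²=35 → inactive
o2: d²=49 > ρ²=35 → inactive
o3: d²=34 ≤ ρ²=35; F_rep = 22·(-3,5)/34² = (-0.0571,0.0952)
F = F_att + ΣF_rep = (-12.0571,-14.9048)
p' = p + 1/20·F = (2.3971,9.2548)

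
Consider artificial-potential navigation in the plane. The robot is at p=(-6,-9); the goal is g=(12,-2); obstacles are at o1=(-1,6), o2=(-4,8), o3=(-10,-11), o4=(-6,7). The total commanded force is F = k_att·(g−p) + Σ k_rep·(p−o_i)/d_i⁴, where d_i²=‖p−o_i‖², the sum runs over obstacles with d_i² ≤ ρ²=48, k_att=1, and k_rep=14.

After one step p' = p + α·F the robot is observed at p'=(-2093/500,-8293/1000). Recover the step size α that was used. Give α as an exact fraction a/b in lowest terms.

F_att = 1·(g−p) = 1·(18,7) = (18.0000,7.0000)
o1: d²=250 > ρ²=48 → inactive
o2: d²=293 > ρ²=48 → inactive
o3: d²=20 ≤ ρ²=48; F_rep = 14·(4,2)/20² = (0.1400,0.0700)
o4: d²=256 > ρ²=48 → inactive
F = F_att + ΣF_rep = (18.1400,7.0700)
Δp = p'−p = (1.8140,0.7070); α = Δx/Fx = (907/500) / (907/50) = 1/10
check: Δy/Fy = (707/1000) / (707/100) = 1/10 ✓

α = 1/10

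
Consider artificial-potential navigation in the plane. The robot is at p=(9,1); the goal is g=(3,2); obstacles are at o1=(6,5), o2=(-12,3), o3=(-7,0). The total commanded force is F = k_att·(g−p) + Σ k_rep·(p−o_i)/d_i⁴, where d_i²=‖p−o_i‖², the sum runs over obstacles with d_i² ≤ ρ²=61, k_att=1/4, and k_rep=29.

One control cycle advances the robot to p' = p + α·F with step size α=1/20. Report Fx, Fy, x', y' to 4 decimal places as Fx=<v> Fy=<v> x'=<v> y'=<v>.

Fx=-1.3608 Fy=0.0644 x'=8.9320 y'=1.0032

F_att = 1/4·(g−p) = 1/4·(-6,1) = (-1.5000,0.2500)
o1: d²=25 ≤ ρ²=61; F_rep = 29·(3,-4)/25² = (0.1392,-0.1856)
o2: d²=445 > ρ²=61 → inactive
o3: d²=257 > ρ²=61 → inactive
F = F_att + ΣF_rep = (-1.3608,0.0644)
p' = p + 1/20·F = (8.9320,1.0032)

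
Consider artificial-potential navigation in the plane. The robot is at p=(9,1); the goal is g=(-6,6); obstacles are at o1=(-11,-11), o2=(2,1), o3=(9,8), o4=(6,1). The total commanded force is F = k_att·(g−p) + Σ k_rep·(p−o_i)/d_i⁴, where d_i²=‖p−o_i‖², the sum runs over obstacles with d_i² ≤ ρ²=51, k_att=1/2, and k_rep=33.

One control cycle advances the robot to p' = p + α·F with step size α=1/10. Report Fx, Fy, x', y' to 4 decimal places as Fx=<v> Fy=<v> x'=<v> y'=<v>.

Fx=-6.1816 Fy=2.4038 x'=8.3818 y'=1.2404

F_att = 1/2·(g−p) = 1/2·(-15,5) = (-7.5000,2.5000)
o1: d²=544 > ρ²=51 → inactive
o2: d²=49 ≤ ρ²=51; F_rep = 33·(7,0)/49² = (0.0962,0.0000)
o3: d²=49 ≤ ρ²=51; F_rep = 33·(0,-7)/49² = (0.0000,-0.0962)
o4: d²=9 ≤ ρ²=51; F_rep = 33·(3,0)/9² = (1.2222,0.0000)
F = F_att + ΣF_rep = (-6.1816,2.4038)
p' = p + 1/10·F = (8.3818,1.2404)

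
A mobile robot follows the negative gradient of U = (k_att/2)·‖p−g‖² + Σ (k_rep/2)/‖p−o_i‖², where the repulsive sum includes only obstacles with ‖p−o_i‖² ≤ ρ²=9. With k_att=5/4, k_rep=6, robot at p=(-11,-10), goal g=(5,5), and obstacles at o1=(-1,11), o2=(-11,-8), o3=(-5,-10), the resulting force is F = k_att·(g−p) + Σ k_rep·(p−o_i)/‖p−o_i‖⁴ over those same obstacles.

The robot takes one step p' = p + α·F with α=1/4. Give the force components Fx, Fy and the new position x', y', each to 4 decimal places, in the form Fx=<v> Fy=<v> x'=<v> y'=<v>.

F_att = 5/4·(g−p) = 5/4·(16,15) = (20.0000,18.7500)
o1: d²=541 > ρ²=9 → inactive
o2: d²=4 ≤ ρ²=9; F_rep = 6·(0,-2)/4² = (0.0000,-0.7500)
o3: d²=36 > ρ²=9 → inactive
F = F_att + ΣF_rep = (20.0000,18.0000)
p' = p + 1/4·F = (-6.0000,-5.5000)

Fx=20.0000 Fy=18.0000 x'=-6.0000 y'=-5.5000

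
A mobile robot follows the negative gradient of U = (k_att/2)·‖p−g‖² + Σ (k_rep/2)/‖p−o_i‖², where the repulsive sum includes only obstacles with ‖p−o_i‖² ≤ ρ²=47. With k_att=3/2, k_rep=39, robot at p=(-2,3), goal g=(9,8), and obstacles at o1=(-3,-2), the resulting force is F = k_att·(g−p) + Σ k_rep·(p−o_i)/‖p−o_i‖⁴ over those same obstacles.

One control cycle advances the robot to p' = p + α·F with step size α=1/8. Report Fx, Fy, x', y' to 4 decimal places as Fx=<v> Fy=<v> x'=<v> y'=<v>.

Fx=16.5577 Fy=7.7885 x'=0.0697 y'=3.9736

F_att = 3/2·(g−p) = 3/2·(11,5) = (16.5000,7.5000)
o1: d²=26 ≤ ρ²=47; F_rep = 39·(1,5)/26² = (0.0577,0.2885)
F = F_att + ΣF_rep = (16.5577,7.7885)
p' = p + 1/8·F = (0.0697,3.9736)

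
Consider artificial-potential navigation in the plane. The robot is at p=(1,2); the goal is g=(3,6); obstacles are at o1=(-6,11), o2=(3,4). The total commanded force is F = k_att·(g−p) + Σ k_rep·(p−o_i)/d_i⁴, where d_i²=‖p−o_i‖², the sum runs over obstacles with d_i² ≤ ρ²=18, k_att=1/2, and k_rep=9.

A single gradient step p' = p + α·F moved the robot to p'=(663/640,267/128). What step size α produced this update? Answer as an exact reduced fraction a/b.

α = 1/20

F_att = 1/2·(g−p) = 1/2·(2,4) = (1.0000,2.0000)
o1: d²=130 > ρ²=18 → inactive
o2: d²=8 ≤ ρ²=18; F_rep = 9·(-2,-2)/8² = (-0.2812,-0.2812)
F = F_att + ΣF_rep = (0.7188,1.7188)
Δp = p'−p = (0.0359,0.0859); α = Δx/Fx = (23/640) / (23/32) = 1/20
check: Δy/Fy = (11/128) / (55/32) = 1/20 ✓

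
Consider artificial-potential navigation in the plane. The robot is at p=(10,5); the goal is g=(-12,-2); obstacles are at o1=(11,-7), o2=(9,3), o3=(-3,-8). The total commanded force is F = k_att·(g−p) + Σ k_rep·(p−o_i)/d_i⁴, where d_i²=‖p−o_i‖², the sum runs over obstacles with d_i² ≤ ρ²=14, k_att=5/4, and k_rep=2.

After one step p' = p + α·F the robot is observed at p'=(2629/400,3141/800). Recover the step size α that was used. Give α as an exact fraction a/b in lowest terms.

F_att = 5/4·(g−p) = 5/4·(-22,-7) = (-27.5000,-8.7500)
o1: d²=145 > ρ²=14 → inactive
o2: d²=5 ≤ ρ²=14; F_rep = 2·(1,2)/5² = (0.0800,0.1600)
o3: d²=338 > ρ²=14 → inactive
F = F_att + ΣF_rep = (-27.4200,-8.5900)
Δp = p'−p = (-3.4275,-1.0737); α = Δx/Fx = (-1371/400) / (-1371/50) = 1/8
check: Δy/Fy = (-859/800) / (-859/100) = 1/8 ✓

α = 1/8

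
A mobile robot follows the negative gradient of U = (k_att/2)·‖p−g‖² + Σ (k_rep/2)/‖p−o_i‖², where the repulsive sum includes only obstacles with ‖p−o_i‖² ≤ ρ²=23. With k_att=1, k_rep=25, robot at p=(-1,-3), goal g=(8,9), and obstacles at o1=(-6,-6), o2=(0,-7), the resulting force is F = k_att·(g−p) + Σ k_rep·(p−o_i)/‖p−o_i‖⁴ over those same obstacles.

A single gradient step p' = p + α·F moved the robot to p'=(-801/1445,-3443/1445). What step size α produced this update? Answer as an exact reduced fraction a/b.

F_att = 1·(g−p) = 1·(9,12) = (9.0000,12.0000)
o1: d²=34 > ρ²=23 → inactive
o2: d²=17 ≤ ρ²=23; F_rep = 25·(-1,4)/17² = (-0.0865,0.3460)
F = F_att + ΣF_rep = (8.9135,12.3460)
Δp = p'−p = (0.4457,0.6173); α = Δx/Fx = (644/1445) / (2576/289) = 1/20
check: Δy/Fy = (892/1445) / (3568/289) = 1/20 ✓

α = 1/20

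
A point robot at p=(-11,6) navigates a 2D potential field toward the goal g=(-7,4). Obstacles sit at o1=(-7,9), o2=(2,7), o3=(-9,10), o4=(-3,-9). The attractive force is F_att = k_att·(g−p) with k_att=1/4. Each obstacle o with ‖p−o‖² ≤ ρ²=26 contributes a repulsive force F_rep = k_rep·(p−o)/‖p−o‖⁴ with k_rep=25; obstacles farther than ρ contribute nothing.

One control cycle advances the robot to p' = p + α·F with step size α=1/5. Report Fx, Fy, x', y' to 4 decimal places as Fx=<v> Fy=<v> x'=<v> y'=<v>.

Fx=0.7150 Fy=-0.8700 x'=-10.8570 y'=5.8260

F_att = 1/4·(g−p) = 1/4·(4,-2) = (1.0000,-0.5000)
o1: d²=25 ≤ ρ²=26; F_rep = 25·(-4,-3)/25² = (-0.1600,-0.1200)
o2: d²=170 > ρ²=26 → inactive
o3: d²=20 ≤ ρ²=26; F_rep = 25·(-2,-4)/20² = (-0.1250,-0.2500)
o4: d²=289 > ρ²=26 → inactive
F = F_att + ΣF_rep = (0.7150,-0.8700)
p' = p + 1/5·F = (-10.8570,5.8260)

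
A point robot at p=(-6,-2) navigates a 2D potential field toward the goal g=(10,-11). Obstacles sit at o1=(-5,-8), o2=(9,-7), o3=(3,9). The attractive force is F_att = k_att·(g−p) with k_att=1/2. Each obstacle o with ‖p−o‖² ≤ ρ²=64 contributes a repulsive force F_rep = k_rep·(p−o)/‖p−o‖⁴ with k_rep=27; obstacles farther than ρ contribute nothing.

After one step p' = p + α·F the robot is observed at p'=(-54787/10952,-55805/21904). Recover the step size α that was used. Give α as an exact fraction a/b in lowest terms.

F_att = 1/2·(g−p) = 1/2·(16,-9) = (8.0000,-4.5000)
o1: d²=37 ≤ ρ²=64; F_rep = 27·(-1,6)/37² = (-0.0197,0.1183)
o2: d²=250 > ρ²=64 → inactive
o3: d²=202 > ρ²=64 → inactive
F = F_att + ΣF_rep = (7.9803,-4.3817)
Δp = p'−p = (0.9975,-0.5477); α = Δx/Fx = (10925/10952) / (10925/1369) = 1/8
check: Δy/Fy = (-11997/21904) / (-11997/2738) = 1/8 ✓

α = 1/8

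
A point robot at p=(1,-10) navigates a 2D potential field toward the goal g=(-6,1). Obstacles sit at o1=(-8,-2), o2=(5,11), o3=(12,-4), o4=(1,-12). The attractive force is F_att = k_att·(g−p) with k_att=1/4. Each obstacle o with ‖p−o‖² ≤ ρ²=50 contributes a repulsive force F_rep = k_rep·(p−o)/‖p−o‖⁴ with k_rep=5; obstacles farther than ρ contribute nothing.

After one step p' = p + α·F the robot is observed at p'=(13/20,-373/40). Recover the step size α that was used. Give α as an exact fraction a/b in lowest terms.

F_att = 1/4·(g−p) = 1/4·(-7,11) = (-1.7500,2.7500)
o1: d²=145 > ρ²=50 → inactive
o2: d²=457 > ρ²=50 → inactive
o3: d²=157 > ρ²=50 → inactive
o4: d²=4 ≤ ρ²=50; F_rep = 5·(0,2)/4² = (0.0000,0.6250)
F = F_att + ΣF_rep = (-1.7500,3.3750)
Δp = p'−p = (-0.3500,0.6750); α = Δx/Fx = (-7/20) / (-7/4) = 1/5
check: Δy/Fy = (27/40) / (27/8) = 1/5 ✓

α = 1/5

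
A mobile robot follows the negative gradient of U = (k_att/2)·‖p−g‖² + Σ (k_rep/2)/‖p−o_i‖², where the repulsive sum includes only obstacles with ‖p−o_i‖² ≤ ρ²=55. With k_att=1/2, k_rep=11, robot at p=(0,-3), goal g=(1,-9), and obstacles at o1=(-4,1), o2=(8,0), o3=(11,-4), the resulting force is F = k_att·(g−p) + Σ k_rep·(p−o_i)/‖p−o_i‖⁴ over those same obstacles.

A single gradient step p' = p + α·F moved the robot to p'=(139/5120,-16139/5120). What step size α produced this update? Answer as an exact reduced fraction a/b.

α = 1/20

F_att = 1/2·(g−p) = 1/2·(1,-6) = (0.5000,-3.0000)
o1: d²=32 ≤ ρ²=55; F_rep = 11·(4,-4)/32² = (0.0430,-0.0430)
o2: d²=73 > ρ²=55 → inactive
o3: d²=122 > ρ²=55 → inactive
F = F_att + ΣF_rep = (0.5430,-3.0430)
Δp = p'−p = (0.0271,-0.1521); α = Δx/Fx = (139/5120) / (139/256) = 1/20
check: Δy/Fy = (-779/5120) / (-779/256) = 1/20 ✓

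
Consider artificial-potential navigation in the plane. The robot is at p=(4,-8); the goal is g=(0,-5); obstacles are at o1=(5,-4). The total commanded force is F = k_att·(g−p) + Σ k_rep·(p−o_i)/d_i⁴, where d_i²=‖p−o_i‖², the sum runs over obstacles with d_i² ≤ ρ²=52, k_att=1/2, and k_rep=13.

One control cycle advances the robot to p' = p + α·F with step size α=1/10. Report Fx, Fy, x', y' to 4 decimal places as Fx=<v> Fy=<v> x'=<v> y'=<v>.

F_att = 1/2·(g−p) = 1/2·(-4,3) = (-2.0000,1.5000)
o1: d²=17 ≤ ρ²=52; F_rep = 13·(-1,-4)/17² = (-0.0450,-0.1799)
F = F_att + ΣF_rep = (-2.0450,1.3201)
p' = p + 1/10·F = (3.7955,-7.8680)

Fx=-2.0450 Fy=1.3201 x'=3.7955 y'=-7.8680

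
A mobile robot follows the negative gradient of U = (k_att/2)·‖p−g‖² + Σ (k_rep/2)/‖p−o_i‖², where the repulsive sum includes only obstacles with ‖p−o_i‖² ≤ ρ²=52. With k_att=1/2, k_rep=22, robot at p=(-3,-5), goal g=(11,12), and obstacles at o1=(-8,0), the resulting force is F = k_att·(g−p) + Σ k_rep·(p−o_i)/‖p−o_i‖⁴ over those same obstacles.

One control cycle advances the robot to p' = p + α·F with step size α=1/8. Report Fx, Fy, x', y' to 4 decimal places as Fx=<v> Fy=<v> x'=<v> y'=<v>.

F_att = 1/2·(g−p) = 1/2·(14,17) = (7.0000,8.5000)
o1: d²=50 ≤ ρ²=52; F_rep = 22·(5,-5)/50² = (0.0440,-0.0440)
F = F_att + ΣF_rep = (7.0440,8.4560)
p' = p + 1/8·F = (-2.1195,-3.9430)

Fx=7.0440 Fy=8.4560 x'=-2.1195 y'=-3.9430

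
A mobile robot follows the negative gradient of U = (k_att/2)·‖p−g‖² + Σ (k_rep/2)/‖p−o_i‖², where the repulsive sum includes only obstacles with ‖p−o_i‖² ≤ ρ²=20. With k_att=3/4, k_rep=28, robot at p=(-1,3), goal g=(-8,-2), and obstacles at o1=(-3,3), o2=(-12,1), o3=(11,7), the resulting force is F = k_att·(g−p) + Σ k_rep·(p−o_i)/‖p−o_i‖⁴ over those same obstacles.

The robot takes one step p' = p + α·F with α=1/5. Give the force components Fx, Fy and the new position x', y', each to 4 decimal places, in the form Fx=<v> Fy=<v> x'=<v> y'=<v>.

Fx=-1.7500 Fy=-3.7500 x'=-1.3500 y'=2.2500

F_att = 3/4·(g−p) = 3/4·(-7,-5) = (-5.2500,-3.7500)
o1: d²=4 ≤ ρ²=20; F_rep = 28·(2,0)/4² = (3.5000,0.0000)
o2: d²=125 > ρ²=20 → inactive
o3: d²=160 > ρ²=20 → inactive
F = F_att + ΣF_rep = (-1.7500,-3.7500)
p' = p + 1/5·F = (-1.3500,2.2500)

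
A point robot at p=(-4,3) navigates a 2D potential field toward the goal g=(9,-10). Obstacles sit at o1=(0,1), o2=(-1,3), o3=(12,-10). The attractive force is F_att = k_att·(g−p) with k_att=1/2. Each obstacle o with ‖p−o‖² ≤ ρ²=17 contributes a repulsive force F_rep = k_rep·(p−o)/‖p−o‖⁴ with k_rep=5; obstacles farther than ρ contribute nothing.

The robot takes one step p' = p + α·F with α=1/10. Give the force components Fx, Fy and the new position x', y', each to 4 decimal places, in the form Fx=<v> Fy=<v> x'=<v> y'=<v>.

Fx=6.3148 Fy=-6.5000 x'=-3.3685 y'=2.3500

F_att = 1/2·(g−p) = 1/2·(13,-13) = (6.5000,-6.5000)
o1: d²=20 > ρ²=17 → inactive
o2: d²=9 ≤ ρ²=17; F_rep = 5·(-3,0)/9² = (-0.1852,0.0000)
o3: d²=425 > ρ²=17 → inactive
F = F_att + ΣF_rep = (6.3148,-6.5000)
p' = p + 1/10·F = (-3.3685,2.3500)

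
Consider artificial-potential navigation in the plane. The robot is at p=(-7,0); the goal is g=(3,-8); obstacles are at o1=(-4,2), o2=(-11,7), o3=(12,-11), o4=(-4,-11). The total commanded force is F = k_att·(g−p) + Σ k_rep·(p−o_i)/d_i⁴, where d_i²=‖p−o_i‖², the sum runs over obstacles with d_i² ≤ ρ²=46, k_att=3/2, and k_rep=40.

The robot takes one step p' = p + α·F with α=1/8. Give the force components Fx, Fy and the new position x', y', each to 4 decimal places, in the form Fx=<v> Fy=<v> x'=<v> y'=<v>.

F_att = 3/2·(g−p) = 3/2·(10,-8) = (15.0000,-12.0000)
o1: d²=13 ≤ ρ²=46; F_rep = 40·(-3,-2)/13² = (-0.7101,-0.4734)
o2: d²=65 > ρ²=46 → inactive
o3: d²=482 > ρ²=46 → inactive
o4: d²=130 > ρ²=46 → inactive
F = F_att + ΣF_rep = (14.2899,-12.4734)
p' = p + 1/8·F = (-5.2138,-1.5592)

Fx=14.2899 Fy=-12.4734 x'=-5.2138 y'=-1.5592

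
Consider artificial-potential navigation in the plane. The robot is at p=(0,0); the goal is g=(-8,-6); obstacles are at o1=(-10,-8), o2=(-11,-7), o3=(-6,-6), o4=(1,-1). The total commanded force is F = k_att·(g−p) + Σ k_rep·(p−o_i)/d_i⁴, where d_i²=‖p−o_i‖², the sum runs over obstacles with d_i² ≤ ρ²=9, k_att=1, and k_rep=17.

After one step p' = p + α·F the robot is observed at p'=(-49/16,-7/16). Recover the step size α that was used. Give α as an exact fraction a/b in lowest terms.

α = 1/4

F_att = 1·(g−p) = 1·(-8,-6) = (-8.0000,-6.0000)
o1: d²=164 > ρ²=9 → inactive
o2: d²=170 > ρ²=9 → inactive
o3: d²=72 > ρ²=9 → inactive
o4: d²=2 ≤ ρ²=9; F_rep = 17·(-1,1)/2² = (-4.2500,4.2500)
F = F_att + ΣF_rep = (-12.2500,-1.7500)
Δp = p'−p = (-3.0625,-0.4375); α = Δx/Fx = (-49/16) / (-49/4) = 1/4
check: Δy/Fy = (-7/16) / (-7/4) = 1/4 ✓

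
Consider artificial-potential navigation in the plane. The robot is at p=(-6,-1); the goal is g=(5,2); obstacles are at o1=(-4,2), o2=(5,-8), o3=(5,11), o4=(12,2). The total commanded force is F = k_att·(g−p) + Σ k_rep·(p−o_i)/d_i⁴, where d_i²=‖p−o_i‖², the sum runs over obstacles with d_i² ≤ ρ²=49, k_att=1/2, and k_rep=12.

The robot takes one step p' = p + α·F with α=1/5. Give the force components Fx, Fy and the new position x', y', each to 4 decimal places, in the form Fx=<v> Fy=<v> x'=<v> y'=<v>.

F_att = 1/2·(g−p) = 1/2·(11,3) = (5.5000,1.5000)
o1: d²=13 ≤ ρ²=49; F_rep = 12·(-2,-3)/13² = (-0.1420,-0.2130)
o2: d²=170 > ρ²=49 → inactive
o3: d²=265 > ρ²=49 → inactive
o4: d²=333 > ρ²=49 → inactive
F = F_att + ΣF_rep = (5.3580,1.2870)
p' = p + 1/5·F = (-4.9284,-0.7426)

Fx=5.3580 Fy=1.2870 x'=-4.9284 y'=-0.7426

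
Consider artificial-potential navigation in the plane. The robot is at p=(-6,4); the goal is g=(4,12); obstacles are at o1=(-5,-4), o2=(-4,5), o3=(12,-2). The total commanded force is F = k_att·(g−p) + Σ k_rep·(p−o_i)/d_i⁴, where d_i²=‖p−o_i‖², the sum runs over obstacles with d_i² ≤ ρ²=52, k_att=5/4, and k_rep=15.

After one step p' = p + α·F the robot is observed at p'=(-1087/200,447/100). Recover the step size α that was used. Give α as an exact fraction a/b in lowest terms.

α = 1/20

F_att = 5/4·(g−p) = 5/4·(10,8) = (12.5000,10.0000)
o1: d²=65 > ρ²=52 → inactive
o2: d²=5 ≤ ρ²=52; F_rep = 15·(-2,-1)/5² = (-1.2000,-0.6000)
o3: d²=360 > ρ²=52 → inactive
F = F_att + ΣF_rep = (11.3000,9.4000)
Δp = p'−p = (0.5650,0.4700); α = Δx/Fx = (113/200) / (113/10) = 1/20
check: Δy/Fy = (47/100) / (47/5) = 1/20 ✓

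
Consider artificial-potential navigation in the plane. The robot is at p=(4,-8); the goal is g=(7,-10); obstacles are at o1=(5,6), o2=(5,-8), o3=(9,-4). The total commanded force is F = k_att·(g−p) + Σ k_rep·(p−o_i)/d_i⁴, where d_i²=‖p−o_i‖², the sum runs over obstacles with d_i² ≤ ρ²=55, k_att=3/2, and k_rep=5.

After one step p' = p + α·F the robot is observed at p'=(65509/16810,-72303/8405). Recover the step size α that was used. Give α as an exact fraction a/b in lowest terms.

α = 1/5

F_att = 3/2·(g−p) = 3/2·(3,-2) = (4.5000,-3.0000)
o1: d²=197 > ρ²=55 → inactive
o2: d²=1 ≤ ρ²=55; F_rep = 5·(-1,0)/1² = (-5.0000,0.0000)
o3: d²=41 ≤ ρ²=55; F_rep = 5·(-5,-4)/41² = (-0.0149,-0.0119)
F = F_att + ΣF_rep = (-0.5149,-3.0119)
Δp = p'−p = (-0.1030,-0.6024); α = Δx/Fx = (-1731/16810) / (-1731/3362) = 1/5
check: Δy/Fy = (-5063/8405) / (-5063/1681) = 1/5 ✓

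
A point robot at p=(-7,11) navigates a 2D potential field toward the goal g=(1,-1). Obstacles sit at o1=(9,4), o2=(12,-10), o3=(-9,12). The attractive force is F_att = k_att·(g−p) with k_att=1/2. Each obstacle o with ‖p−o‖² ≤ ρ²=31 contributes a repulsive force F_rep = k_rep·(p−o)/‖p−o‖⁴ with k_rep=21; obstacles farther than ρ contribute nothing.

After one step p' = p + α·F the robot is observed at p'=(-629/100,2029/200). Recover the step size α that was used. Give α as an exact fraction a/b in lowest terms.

α = 1/8

F_att = 1/2·(g−p) = 1/2·(8,-12) = (4.0000,-6.0000)
o1: d²=305 > ρ²=31 → inactive
o2: d²=802 > ρ²=31 → inactive
o3: d²=5 ≤ ρ²=31; F_rep = 21·(2,-1)/5² = (1.6800,-0.8400)
F = F_att + ΣF_rep = (5.6800,-6.8400)
Δp = p'−p = (0.7100,-0.8550); α = Δx/Fx = (71/100) / (142/25) = 1/8
check: Δy/Fy = (-171/200) / (-171/25) = 1/8 ✓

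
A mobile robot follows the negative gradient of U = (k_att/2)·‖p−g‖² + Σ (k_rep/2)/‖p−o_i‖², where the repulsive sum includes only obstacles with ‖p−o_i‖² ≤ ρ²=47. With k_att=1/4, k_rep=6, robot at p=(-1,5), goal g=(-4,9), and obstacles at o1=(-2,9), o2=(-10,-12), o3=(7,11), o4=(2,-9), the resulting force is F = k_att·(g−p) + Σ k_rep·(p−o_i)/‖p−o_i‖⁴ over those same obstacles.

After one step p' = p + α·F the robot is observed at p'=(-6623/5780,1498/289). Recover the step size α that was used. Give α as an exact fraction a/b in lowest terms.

F_att = 1/4·(g−p) = 1/4·(-3,4) = (-0.7500,1.0000)
o1: d²=17 ≤ ρ²=47; F_rep = 6·(1,-4)/17² = (0.0208,-0.0830)
o2: d²=370 > ρ²=47 → inactive
o3: d²=100 > ρ²=47 → inactive
o4: d²=205 > ρ²=47 → inactive
F = F_att + ΣF_rep = (-0.7292,0.9170)
Δp = p'−p = (-0.1458,0.1834); α = Δx/Fx = (-843/5780) / (-843/1156) = 1/5
check: Δy/Fy = (53/289) / (265/289) = 1/5 ✓

α = 1/5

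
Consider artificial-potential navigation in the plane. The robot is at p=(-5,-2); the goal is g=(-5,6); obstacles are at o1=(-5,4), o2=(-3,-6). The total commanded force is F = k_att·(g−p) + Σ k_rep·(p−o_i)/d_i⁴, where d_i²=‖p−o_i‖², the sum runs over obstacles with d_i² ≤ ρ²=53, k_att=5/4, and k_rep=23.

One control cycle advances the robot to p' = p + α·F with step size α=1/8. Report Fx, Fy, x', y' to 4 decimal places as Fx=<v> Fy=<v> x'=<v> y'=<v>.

F_att = 5/4·(g−p) = 5/4·(0,8) = (0.0000,10.0000)
o1: d²=36 ≤ ρ²=53; F_rep = 23·(0,-6)/36² = (0.0000,-0.1065)
o2: d²=20 ≤ ρ²=53; F_rep = 23·(-2,4)/20² = (-0.1150,0.2300)
F = F_att + ΣF_rep = (-0.1150,10.1235)
p' = p + 1/8·F = (-5.0144,-0.7346)

Fx=-0.1150 Fy=10.1235 x'=-5.0144 y'=-0.7346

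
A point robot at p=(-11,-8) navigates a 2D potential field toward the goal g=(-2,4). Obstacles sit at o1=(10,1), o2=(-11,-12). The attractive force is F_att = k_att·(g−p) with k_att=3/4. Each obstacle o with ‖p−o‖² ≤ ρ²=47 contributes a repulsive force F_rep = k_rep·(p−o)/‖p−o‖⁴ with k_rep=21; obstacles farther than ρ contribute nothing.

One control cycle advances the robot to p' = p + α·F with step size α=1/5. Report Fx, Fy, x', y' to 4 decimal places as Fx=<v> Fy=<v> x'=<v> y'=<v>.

F_att = 3/4·(g−p) = 3/4·(9,12) = (6.7500,9.0000)
o1: d²=522 > ρ²=47 → inactive
o2: d²=16 ≤ ρ²=47; F_rep = 21·(0,4)/16² = (0.0000,0.3281)
F = F_att + ΣF_rep = (6.7500,9.3281)
p' = p + 1/5·F = (-9.6500,-6.1344)

Fx=6.7500 Fy=9.3281 x'=-9.6500 y'=-6.1344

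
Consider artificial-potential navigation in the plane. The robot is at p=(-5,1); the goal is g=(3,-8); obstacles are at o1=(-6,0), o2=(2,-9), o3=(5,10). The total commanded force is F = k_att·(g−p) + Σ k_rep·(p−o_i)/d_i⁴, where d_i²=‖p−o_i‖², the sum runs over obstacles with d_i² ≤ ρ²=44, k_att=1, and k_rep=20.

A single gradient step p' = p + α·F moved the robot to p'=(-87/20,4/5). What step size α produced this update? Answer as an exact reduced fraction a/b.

α = 1/20

F_att = 1·(g−p) = 1·(8,-9) = (8.0000,-9.0000)
o1: d²=2 ≤ ρ²=44; F_rep = 20·(1,1)/2² = (5.0000,5.0000)
o2: d²=149 > ρ²=44 → inactive
o3: d²=181 > ρ²=44 → inactive
F = F_att + ΣF_rep = (13.0000,-4.0000)
Δp = p'−p = (0.6500,-0.2000); α = Δx/Fx = (13/20) / (13) = 1/20
check: Δy/Fy = (-1/5) / (-4) = 1/20 ✓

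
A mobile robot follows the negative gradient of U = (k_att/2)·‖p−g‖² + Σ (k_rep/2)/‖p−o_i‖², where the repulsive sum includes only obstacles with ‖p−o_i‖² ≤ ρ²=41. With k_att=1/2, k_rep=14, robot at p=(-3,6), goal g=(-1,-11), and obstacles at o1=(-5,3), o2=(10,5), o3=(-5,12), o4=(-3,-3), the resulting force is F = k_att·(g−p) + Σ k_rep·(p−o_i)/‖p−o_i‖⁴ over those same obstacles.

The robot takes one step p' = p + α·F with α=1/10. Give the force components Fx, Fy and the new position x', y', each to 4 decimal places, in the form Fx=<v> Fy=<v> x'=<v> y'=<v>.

Fx=1.1832 Fy=-8.3040 x'=-2.8817 y'=5.1696

F_att = 1/2·(g−p) = 1/2·(2,-17) = (1.0000,-8.5000)
o1: d²=13 ≤ ρ²=41; F_rep = 14·(2,3)/13² = (0.1657,0.2485)
o2: d²=170 > ρ²=41 → inactive
o3: d²=40 ≤ ρ²=41; F_rep = 14·(2,-6)/40² = (0.0175,-0.0525)
o4: d²=81 > ρ²=41 → inactive
F = F_att + ΣF_rep = (1.1832,-8.3040)
p' = p + 1/10·F = (-2.8817,5.1696)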